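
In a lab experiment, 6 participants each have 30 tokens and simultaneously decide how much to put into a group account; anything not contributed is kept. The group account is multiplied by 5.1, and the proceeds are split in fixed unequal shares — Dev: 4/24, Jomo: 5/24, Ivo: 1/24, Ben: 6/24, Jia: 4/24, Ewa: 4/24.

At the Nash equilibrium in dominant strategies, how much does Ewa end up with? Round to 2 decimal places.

For player j, contributing a unit is worthwhile iff 5.1 × (j's share) ≥ 1, i.e. iff j's share is at least 0.1961.
Jomo and Ben are above the threshold, contributing 30 each; the remaining 4 contribute 0. Total contributed: 60.
Ewa keeps 30 and receives 5.1 × 60 × 4/24 = 51.00 from the group account, for a payoff of 81.00.

81.00 tokens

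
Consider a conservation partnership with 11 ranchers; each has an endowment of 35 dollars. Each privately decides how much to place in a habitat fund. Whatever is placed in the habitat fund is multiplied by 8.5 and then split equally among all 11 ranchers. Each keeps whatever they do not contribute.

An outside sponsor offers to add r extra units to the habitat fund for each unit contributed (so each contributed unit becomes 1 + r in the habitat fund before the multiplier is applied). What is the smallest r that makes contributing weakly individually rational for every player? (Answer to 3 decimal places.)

With matching at rate r, one contributed unit becomes (1 + r) in the habitat fund and returns 8.5 × (1 + r) / 11 to the contributor.
Setting this equal to 1: 1 + r = 11/8.5 = 1.2941.
So the minimum matching rate is r = 1.2941 − 1 = 0.294.

0.294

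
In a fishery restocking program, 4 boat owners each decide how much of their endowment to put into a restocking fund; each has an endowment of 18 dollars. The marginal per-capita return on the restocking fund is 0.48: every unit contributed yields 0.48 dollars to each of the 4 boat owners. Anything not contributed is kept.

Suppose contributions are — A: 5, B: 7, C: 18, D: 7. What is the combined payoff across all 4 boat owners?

106.04 dollars

Total contributed: 5 + 7 + 18 + 7 = 37; total kept: 4 × 18 − 37 = 35.
The restocking fund pays out 0.48 × 4 × 37 = 71.04 in aggregate.
Group total = 35 + 71.04 = 106.04.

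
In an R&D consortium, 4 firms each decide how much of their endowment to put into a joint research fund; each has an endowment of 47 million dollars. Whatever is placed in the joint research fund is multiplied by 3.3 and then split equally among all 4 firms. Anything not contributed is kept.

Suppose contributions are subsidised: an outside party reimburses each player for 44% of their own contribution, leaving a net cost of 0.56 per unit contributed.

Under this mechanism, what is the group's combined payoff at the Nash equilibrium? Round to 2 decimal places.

703.12 million dollars

With the mechanism, a contributed unit returns (3.3/4) / 0.56 = 1.4732 per unit of net cost to the contributor — now above 1 — so contributing fully is weakly dominant for every player.
So the Nash equilibrium is full contribution by all 4; the group earns 4 × (47 × 0.44 + 3.3 × 47) = 703.12.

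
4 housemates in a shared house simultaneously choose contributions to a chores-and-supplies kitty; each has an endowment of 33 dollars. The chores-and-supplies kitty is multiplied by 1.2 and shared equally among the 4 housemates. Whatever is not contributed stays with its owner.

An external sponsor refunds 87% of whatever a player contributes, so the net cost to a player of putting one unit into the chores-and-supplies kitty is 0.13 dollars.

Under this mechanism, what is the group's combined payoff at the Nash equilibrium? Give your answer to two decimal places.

273.24 dollars

Under the mechanism each unit contributed yields (1.2/4) / 0.13 = 2.3077 back to its contributor per unit of net cost, which exceeds 1, making full contribution the dominant choice for everyone.
So the Nash equilibrium is full contribution by all 4; the group earns 4 × (33 × 0.87 + 1.2 × 33) = 273.24.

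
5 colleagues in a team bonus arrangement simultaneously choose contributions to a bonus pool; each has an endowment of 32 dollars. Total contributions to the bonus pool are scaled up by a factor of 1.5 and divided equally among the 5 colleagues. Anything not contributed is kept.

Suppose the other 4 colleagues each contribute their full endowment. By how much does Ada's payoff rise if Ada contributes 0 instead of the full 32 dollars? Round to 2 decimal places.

Switching from a contribution of 32 to 0 lets Ada keep an extra 32 dollars, but lowers the bonus pool by 32, which costs Ada their own share of that drop: 1.5/5 × 32 = 9.60.
Net gain = 32 − 9.60 = 22.40. The private return per contributed unit (0.3000) is below 1, so free-riding is indeed the best response regardless of what the others do.

22.40 dollars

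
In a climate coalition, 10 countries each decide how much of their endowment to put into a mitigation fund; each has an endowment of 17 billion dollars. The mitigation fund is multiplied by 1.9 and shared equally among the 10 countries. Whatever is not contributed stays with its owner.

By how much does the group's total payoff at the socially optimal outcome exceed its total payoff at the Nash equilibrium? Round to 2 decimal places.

153.00 billion dollars

Each contributed unit returns 1.9/10 = 0.1900 to its contributor — below 1 — so contributing 0 is dominant for every player. At the Nash equilibrium everyone keeps their 17, and the group total is 10 × 17 = 170.
Each contributed unit returns 1.900 to the group as a whole (0.1900 to each of 10 players), which exceeds 1, so the social optimum is full contribution: group total = 1.900 × 170 = 323.00.
Efficiency loss = 323.00 − 170 = 153.00.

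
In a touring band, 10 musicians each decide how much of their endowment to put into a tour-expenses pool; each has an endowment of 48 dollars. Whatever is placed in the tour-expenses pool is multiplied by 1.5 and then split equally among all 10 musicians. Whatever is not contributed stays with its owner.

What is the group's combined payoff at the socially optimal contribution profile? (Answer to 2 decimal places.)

720.00 dollars

Each contributed unit returns 1.500 to the group as a whole (0.1500 to each of 10 players), which exceeds 1, so the social optimum is full contribution: group total = 1.500 × 480 = 720.00.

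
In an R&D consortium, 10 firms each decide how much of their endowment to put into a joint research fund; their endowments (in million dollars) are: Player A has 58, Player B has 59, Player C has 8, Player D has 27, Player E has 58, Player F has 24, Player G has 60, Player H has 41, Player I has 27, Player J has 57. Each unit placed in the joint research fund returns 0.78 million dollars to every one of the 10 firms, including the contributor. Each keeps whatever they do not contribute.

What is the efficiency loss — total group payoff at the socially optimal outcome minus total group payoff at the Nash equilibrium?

The private return per contributed unit is 0.78 < 1 for everyone, so the Nash equilibrium is zero contribution and the group total is Σ E_j = 58 + 59 + 8 + 27 + 58 + 24 + 60 + 41 + 27 + 57 = 419.
Each contributed unit returns 7.800 to the group, so the social optimum is full contribution by everyone: group total = 7.800 × 419 = 3268.20.
Efficiency loss = (7.800 − 1) × 419 = 2849.20.

2849.20 million dollars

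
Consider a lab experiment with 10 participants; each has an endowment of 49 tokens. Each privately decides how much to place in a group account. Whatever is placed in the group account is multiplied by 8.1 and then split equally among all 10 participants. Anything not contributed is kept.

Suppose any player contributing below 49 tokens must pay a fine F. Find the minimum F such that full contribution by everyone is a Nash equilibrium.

Given the others contribute fully, the best deviation is to contribute 0 (any partial contribution still incurs the fine and gives up units whose private return 0.8100 is below 1).
Deviating from 49 to 0 saves 49 tokens but forfeits the deviator's share of the drop in the group account: 8.1/10 × 49 = 39.69.
So the deviation gain is 49 − 39.69 = 9.31, and the fine must be at least 9.31 tokens to wipe it out.

9.31 tokens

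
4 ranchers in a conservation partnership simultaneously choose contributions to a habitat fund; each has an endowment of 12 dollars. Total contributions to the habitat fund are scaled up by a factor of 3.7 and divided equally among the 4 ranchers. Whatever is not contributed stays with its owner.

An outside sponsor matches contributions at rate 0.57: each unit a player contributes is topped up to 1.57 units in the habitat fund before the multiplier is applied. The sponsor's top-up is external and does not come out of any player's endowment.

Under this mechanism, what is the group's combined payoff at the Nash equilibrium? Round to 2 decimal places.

278.83 dollars

With the mechanism, a contributed unit returns 3.7 × 1.57 / 4 = 1.4523 per unit of net cost to the contributor — now above 1 — so contributing fully is weakly dominant for every player.
At the Nash equilibrium everyone contributes 12. Group total payoff = 3.7 × 1.57 × 48 = 278.83.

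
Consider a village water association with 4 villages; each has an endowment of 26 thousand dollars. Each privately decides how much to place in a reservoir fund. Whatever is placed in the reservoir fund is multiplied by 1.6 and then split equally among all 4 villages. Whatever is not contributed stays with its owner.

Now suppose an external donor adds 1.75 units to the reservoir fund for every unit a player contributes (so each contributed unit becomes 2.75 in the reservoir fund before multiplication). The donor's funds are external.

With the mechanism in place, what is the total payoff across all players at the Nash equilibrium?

Under the mechanism each unit contributed yields 1.6 × 2.75 / 4 = 1.1000 back to its contributor per unit of net cost, which exceeds 1, making full contribution the dominant choice for everyone.
So the Nash equilibrium is full contribution by all 4; the group earns 1.6 × 2.75 × 104 = 457.60.

457.60 thousand dollars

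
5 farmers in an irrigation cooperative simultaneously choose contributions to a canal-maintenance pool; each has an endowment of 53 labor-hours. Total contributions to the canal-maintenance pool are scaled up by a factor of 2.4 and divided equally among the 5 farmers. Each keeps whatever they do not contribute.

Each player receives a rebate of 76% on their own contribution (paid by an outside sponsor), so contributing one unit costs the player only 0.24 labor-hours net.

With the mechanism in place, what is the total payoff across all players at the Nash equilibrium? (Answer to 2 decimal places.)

With the mechanism, a contributed unit returns (2.4/5) / 0.24 = 2.0000 per unit of net cost to the contributor — now above 1 — so contributing fully is weakly dominant for every player.
So the Nash equilibrium is full contribution by all 5; the group earns 5 × (53 × 0.76 + 2.4 × 53) = 837.40.

837.40 labor-hours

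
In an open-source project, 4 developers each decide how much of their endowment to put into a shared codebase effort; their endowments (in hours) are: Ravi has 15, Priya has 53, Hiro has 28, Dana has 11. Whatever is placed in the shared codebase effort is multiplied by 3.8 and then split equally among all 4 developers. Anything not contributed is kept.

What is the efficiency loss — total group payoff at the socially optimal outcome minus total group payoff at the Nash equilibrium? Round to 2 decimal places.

The private return per contributed unit is 3.8/4 = 0.9500 < 1 for every player regardless of endowment, so the Nash equilibrium is zero contribution and the group total is Σ E_j = 15 + 53 + 28 + 11 = 107.
Each contributed unit returns 3.800 to the group, so the social optimum is full contribution by everyone: group total = 3.800 × 107 = 406.60.
Efficiency loss = (3.800 − 1) × 107 = 299.60.

299.60 hours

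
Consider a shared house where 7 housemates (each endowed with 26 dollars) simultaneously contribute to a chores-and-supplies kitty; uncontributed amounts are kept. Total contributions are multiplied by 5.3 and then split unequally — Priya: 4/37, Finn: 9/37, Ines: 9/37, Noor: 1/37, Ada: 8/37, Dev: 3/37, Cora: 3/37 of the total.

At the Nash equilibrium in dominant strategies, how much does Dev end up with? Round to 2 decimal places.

59.52 dollars

Player j's private return per contributed unit is 5.3 × (j's share). Contributing is weakly dominant for j when that share is at least 1/5.3 = 0.1887, and contributing 0 is dominant otherwise.
Finn, Ines and Ada clear that bar, contributing 26 each; the remaining 4 contribute 0. Total contributed: 78.
Dev keeps 26 and receives 5.3 × 78 × 3/37 = 33.52 from the chores-and-supplies kitty, for a payoff of 59.52.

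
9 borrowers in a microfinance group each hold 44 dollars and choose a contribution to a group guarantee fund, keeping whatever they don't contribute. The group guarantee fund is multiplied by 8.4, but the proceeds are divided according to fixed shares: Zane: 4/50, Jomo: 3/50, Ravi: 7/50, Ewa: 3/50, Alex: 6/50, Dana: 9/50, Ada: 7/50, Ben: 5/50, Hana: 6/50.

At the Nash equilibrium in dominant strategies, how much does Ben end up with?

Player j's private return per contributed unit is 8.4 × (j's share). Contributing is weakly dominant for j when that share is at least 1/8.4 = 0.1190, and contributing 0 is dominant otherwise.
The shares above 0.1190 belong to Ravi, Alex, Dana, Ada and Hana, contributing 44 each; the remaining 4 contribute 0. Total contributed: 220.
Ben keeps 44 and receives 8.4 × 220 × 5/50 = 184.80 from the group guarantee fund, for a payoff of 228.80.

228.80 dollars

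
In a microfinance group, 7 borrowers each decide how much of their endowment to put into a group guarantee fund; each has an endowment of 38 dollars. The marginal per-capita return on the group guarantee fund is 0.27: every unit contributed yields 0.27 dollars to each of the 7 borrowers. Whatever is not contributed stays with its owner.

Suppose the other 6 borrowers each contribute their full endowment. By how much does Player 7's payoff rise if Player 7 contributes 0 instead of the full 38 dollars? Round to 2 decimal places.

Switching from a contribution of 38 to 0 lets Player 7 keep an extra 38 dollars, but lowers the group guarantee fund by 38, which costs Player 7 their own share of that drop: 0.27 × 38 = 10.26.
Net gain = 38 − 10.26 = 27.74. The private return per contributed unit (0.27) is below 1, so free-riding is indeed the best response regardless of what the others do.

27.74 dollars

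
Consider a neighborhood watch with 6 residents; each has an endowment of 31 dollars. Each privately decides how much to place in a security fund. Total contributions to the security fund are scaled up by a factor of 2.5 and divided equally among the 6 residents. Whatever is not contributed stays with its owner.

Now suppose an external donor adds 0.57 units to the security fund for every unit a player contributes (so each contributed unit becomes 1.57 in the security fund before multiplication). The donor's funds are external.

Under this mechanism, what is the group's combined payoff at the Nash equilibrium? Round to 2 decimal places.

The effective private return is 2.5 × 1.57 / 6 = 0.6542, which is still under 1, so the mechanism doesn't change anyone's dominant strategy: zero contribution.
At the Nash equilibrium no one contributes; group total payoff = 6 × 31 = 186.

186.00 dollars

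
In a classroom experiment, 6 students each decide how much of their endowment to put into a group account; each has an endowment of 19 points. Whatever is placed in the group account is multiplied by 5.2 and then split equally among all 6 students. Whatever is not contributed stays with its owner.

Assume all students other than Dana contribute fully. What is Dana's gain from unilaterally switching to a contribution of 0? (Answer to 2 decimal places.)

2.53 points

Switching from a contribution of 19 to 0 lets Dana keep an extra 19 points, but lowers the group account by 19, which costs Dana their own share of that drop: 5.2/6 × 19 = 16.47.
Net gain = 19 − 16.47 = 2.53. The private return per contributed unit (0.8667) is below 1, so free-riding is indeed the best response regardless of what the others do.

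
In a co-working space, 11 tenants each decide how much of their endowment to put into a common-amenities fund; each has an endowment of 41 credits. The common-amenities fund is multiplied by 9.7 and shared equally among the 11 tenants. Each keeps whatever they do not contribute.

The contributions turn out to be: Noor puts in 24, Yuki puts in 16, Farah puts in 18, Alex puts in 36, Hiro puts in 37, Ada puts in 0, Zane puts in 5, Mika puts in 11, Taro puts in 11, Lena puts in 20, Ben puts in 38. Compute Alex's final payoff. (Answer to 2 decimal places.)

Total contributed: 24 + 16 + 18 + 36 + 37 + 0 + 5 + 11 + 11 + 20 + 38 = 216.
Each receives 9.7 × 216 / 11 = 190.47 from the common-amenities fund.
Alex keeps 41 − 36 = 5, so Alex's payoff is 5 + 190.47 = 195.47.

195.47 credits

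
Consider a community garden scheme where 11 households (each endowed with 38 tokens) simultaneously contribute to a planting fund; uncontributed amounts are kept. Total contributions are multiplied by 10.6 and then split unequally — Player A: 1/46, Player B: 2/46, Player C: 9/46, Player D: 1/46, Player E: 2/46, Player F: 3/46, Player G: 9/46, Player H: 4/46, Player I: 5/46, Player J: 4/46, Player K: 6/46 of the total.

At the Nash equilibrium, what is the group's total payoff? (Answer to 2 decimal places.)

Player j's private return per contributed unit is 10.6 × (j's share). Contributing is weakly dominant for j when that share is at least 1/10.6 = 0.0943, and contributing 0 is dominant otherwise.
Player C, Player G, Player I and Player K are above the threshold, contributing 38 each; the remaining 7 contribute 0. Total contributed: 152.
The planting fund pays out 10.6 × 152 = 1611.20 in total (split across the unequal shares, but the aggregate is all that matters for the group sum).
The 7 free-riders keep 38 each, adding 266. Group total = 266 + 1611.20 = 1877.20.

1877.20 tokens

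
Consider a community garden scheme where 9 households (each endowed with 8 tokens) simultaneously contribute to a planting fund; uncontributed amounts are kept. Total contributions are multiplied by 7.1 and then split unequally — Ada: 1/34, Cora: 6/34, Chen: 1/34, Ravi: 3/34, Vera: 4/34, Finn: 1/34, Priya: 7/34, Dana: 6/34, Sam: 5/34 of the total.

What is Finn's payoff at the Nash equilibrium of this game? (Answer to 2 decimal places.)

For player j, contributing a unit is worthwhile iff 7.1 × (j's share) ≥ 1, i.e. iff j's share is at least 0.1408.
Cora, Priya, Dana and Sam clear that bar, contributing 8 each; the remaining 5 contribute 0. Total contributed: 32.
Finn keeps 8 and receives 7.1 × 32 × 1/34 = 6.68 from the planting fund, for a payoff of 14.68.

14.68 tokens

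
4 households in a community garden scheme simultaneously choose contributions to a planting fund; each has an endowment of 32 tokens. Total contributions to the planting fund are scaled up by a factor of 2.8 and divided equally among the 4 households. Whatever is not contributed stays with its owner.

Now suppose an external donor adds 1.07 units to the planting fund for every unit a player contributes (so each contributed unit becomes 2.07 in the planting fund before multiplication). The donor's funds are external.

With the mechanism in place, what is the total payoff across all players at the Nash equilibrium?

With the mechanism, a contributed unit returns 2.8 × 2.07 / 4 = 1.4490 per unit of net cost to the contributor — now above 1 — so contributing fully is weakly dominant for every player.
At the Nash equilibrium everyone contributes 32. Group total payoff = 2.8 × 2.07 × 128 = 741.89.

741.89 tokens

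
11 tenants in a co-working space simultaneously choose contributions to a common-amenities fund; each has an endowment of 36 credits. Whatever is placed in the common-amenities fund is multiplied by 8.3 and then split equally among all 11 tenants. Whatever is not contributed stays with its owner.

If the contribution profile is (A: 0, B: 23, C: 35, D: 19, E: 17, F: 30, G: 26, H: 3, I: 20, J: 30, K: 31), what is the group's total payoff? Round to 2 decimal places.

Total contributed: 0 + 23 + 35 + 19 + 17 + 30 + 26 + 3 + 20 + 30 + 31 = 234; total kept: 11 × 36 − 234 = 162.
The common-amenities fund pays out 8.3 × 234 = 1942.20 in aggregate.
Group total = 162 + 1942.20 = 2104.20.

2104.20 credits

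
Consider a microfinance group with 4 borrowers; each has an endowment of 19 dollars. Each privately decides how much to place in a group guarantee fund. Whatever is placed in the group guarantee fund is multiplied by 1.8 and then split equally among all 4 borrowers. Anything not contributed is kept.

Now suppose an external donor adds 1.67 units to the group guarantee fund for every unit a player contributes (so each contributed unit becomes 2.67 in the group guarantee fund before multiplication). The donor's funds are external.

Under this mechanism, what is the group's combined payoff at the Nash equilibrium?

365.26 dollars

Under the mechanism each unit contributed yields 1.8 × 2.67 / 4 = 1.2015 back to its contributor per unit of net cost, which exceeds 1, making full contribution the dominant choice for everyone.
At the Nash equilibrium everyone contributes 19. Group total payoff = 1.8 × 2.67 × 76 = 365.26.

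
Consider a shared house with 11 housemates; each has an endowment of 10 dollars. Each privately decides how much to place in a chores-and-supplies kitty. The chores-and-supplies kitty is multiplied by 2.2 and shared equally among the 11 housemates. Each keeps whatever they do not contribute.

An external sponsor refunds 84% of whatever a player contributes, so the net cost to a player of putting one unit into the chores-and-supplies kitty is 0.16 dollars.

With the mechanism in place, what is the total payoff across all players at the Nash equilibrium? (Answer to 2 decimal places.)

334.40 dollars

Under the mechanism each unit contributed yields (2.2/11) / 0.16 = 1.2500 back to its contributor per unit of net cost, which exceeds 1, making full contribution the dominant choice for everyone.
So the Nash equilibrium is full contribution by all 11; the group earns 11 × (10 × 0.84 + 2.2 × 10) = 334.40.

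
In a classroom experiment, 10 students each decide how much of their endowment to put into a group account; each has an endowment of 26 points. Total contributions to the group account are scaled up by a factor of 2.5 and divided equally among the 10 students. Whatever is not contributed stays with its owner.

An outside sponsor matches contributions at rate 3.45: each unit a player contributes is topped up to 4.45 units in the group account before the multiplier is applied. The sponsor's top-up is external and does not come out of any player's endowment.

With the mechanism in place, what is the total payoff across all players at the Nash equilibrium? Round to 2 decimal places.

2892.50 points

The effective private return per unit is now 2.5 × 4.45 / 10 = 1.1125 > 1, so every player's dominant strategy flips to full contribution.
At the Nash equilibrium everyone contributes 26. Group total payoff = 2.5 × 4.45 × 260 = 2892.50.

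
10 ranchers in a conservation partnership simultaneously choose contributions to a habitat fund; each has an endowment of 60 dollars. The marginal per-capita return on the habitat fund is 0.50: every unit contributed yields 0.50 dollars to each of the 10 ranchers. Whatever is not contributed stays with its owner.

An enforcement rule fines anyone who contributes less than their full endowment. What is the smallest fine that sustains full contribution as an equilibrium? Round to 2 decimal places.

Given the others contribute fully, the best deviation is to contribute 0 (any partial contribution still incurs the fine and gives up units whose private return 0.50 is below 1).
Deviating from 60 to 0 saves 60 dollars but forfeits the deviator's share of the drop in the habitat fund: 0.50 × 60 = 30.00.
So the deviation gain is 60 − 30.00 = 30.00, and the fine must be at least 30.00 dollars to wipe it out.

30.00 dollars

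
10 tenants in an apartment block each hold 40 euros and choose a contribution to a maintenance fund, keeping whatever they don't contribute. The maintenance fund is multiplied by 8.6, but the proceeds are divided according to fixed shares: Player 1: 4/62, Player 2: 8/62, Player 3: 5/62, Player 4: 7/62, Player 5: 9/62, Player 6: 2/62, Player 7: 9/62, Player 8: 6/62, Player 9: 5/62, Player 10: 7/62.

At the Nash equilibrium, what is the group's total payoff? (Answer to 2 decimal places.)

For player j, contributing a unit is worthwhile iff 8.6 × (j's share) ≥ 1, i.e. iff j's share is at least 0.1163.
The shares above 0.1163 belong to Player 2, Player 5 and Player 7, contributing 40 each; the remaining 7 contribute 0. Total contributed: 120.
The maintenance fund pays out 8.6 × 120 = 1032.00 in total (split across the unequal shares, but the aggregate is all that matters for the group sum).
The 7 free-riders keep 40 each, adding 280. Group total = 280 + 1032.00 = 1312.00.

1312.00 euros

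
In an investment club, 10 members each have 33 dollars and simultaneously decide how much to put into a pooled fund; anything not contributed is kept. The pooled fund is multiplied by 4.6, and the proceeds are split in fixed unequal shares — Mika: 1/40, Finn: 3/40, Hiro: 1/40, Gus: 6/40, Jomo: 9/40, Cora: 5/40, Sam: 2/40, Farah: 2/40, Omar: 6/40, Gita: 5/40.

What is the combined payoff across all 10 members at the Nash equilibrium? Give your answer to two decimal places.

A player with share s gets back 4.6·s per unit contributed, so full contribution is dominant for anyone with s > 1/4.6 = 0.2174 and zero contribution is dominant for anyone below.
Jomo alone (share 9/40) is above the threshold, contributing 33; the remaining 9 contribute 0. Total contributed: 33.
The pooled fund pays out 4.6 × 33 = 151.80 in total (split across the unequal shares, but the aggregate is all that matters for the group sum).
The 9 free-riders keep 33 each, adding 297. Group total = 297 + 151.80 = 448.80.

448.80 dollars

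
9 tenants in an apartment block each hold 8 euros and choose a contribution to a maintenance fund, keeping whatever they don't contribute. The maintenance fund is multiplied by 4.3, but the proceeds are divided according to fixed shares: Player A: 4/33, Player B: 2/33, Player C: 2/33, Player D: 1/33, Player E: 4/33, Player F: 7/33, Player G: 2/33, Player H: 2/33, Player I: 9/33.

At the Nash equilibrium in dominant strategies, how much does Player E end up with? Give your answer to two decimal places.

A player with share s gets back 4.3·s per unit contributed, so full contribution is dominant for anyone with s > 1/4.3 = 0.2326 and zero contribution is dominant for anyone below.
The only share above 0.2326 is Player I's 9/33, contributing 8; the remaining 8 contribute 0. Total contributed: 8.
Player E keeps 8 and receives 4.3 × 8 × 4/33 = 4.17 from the maintenance fund, for a payoff of 12.17.

12.17 euros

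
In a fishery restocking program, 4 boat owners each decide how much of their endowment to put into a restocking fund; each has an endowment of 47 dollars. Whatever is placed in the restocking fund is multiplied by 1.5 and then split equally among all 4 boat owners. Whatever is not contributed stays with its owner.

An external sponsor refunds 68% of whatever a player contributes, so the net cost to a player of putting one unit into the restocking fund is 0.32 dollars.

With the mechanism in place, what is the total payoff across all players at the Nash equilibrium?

Under the mechanism each unit contributed yields (1.5/4) / 0.32 = 1.1719 back to its contributor per unit of net cost, which exceeds 1, making full contribution the dominant choice for everyone.
So the Nash equilibrium is full contribution by all 4; the group earns 4 × (47 × 0.68 + 1.5 × 47) = 409.84.

409.84 dollars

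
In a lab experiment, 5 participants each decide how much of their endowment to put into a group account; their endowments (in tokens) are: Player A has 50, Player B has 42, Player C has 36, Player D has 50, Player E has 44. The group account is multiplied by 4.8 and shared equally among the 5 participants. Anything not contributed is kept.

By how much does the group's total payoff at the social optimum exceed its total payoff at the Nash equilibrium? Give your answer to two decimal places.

The private return per contributed unit is 4.8/5 = 0.9600 < 1 for every player regardless of endowment, so the Nash equilibrium is zero contribution and the group total is Σ E_j = 50 + 42 + 36 + 50 + 44 = 222.
Each contributed unit returns 4.800 to the group, so the social optimum is full contribution by everyone: group total = 4.800 × 222 = 1065.60.
Efficiency loss = (4.800 − 1) × 222 = 843.60.

843.60 tokens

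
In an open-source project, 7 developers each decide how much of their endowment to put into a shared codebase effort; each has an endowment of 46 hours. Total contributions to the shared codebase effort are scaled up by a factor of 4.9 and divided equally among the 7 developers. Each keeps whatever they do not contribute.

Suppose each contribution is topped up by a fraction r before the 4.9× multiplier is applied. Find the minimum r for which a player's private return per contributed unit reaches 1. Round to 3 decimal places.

With matching at rate r, one contributed unit becomes (1 + r) in the shared codebase effort and returns 4.9 × (1 + r) / 7 to the contributor.
Setting this equal to 1: 1 + r = 7/4.9 = 1.4286.
So the minimum matching rate is r = 1.4286 − 1 = 0.429.

0.429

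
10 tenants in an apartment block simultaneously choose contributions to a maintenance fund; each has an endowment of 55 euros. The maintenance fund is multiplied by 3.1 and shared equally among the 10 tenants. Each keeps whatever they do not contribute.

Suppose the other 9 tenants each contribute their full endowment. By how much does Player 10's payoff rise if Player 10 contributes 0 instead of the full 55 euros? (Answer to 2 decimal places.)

Switching from a contribution of 55 to 0 lets Player 10 keep an extra 55 euros, but lowers the maintenance fund by 55, which costs Player 10 their own share of that drop: 3.1/10 × 55 = 17.05.
Net gain = 55 − 17.05 = 37.95. The private return per contributed unit (0.3100) is below 1, so free-riding is indeed the best response regardless of what the others do.

37.95 euros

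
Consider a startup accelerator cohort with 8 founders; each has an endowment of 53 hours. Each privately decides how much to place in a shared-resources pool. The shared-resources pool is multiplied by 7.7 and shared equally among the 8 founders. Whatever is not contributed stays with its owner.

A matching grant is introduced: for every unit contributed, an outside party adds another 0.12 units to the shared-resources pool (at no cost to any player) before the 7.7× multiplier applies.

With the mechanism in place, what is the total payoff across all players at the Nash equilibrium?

With the mechanism, a contributed unit returns 7.7 × 1.12 / 8 = 1.0780 per unit of net cost to the contributor — now above 1 — so contributing fully is weakly dominant for every player.
At the Nash equilibrium everyone contributes 53. Group total payoff = 7.7 × 1.12 × 424 = 3656.58.

3656.58 hours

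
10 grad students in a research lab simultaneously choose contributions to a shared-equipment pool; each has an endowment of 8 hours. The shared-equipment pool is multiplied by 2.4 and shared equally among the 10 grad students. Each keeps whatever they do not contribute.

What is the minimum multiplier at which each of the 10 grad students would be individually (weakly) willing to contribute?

10

A contributed unit returns (multiplier)/10 to its contributor.
This reaches 1 exactly when the multiplier is 10.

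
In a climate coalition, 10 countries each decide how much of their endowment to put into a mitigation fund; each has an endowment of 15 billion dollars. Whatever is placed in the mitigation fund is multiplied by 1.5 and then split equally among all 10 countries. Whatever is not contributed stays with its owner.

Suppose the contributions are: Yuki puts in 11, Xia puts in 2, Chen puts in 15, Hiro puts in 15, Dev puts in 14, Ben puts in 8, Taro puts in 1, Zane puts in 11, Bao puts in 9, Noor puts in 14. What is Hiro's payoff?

15.00 billion dollars

Total contributed: 11 + 2 + 15 + 15 + 14 + 8 + 1 + 11 + 9 + 14 = 100.
Each receives 1.5 × 100 / 10 = 15.00 from the mitigation fund.
Hiro keeps 15 − 15 = 0, so Hiro's payoff is 0 + 15.00 = 15.00.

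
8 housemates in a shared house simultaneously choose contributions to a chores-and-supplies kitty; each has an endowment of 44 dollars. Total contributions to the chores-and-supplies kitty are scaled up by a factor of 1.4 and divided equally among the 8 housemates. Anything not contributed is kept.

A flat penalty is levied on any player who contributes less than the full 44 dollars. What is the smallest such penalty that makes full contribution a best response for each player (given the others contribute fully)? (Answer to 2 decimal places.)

36.30 dollars

Given the others contribute fully, the best deviation is to contribute 0 (any partial contribution still incurs the fine and gives up units whose private return 0.1750 is below 1).
Deviating from 44 to 0 saves 44 dollars but forfeits the deviator's share of the drop in the chores-and-supplies kitty: 1.4/8 × 44 = 7.70.
So the deviation gain is 44 − 7.70 = 36.30, and the fine must be at least 36.30 dollars to wipe it out.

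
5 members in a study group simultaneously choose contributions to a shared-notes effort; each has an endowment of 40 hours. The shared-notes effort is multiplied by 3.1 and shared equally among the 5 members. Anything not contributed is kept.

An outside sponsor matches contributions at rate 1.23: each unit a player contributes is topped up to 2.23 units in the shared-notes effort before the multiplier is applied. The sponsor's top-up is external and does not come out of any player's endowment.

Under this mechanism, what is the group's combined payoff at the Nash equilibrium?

1382.60 hours

Under the mechanism each unit contributed yields 3.1 × 2.23 / 5 = 1.3826 back to its contributor per unit of net cost, which exceeds 1, making full contribution the dominant choice for everyone.
So the Nash equilibrium is full contribution by all 5; the group earns 3.1 × 2.23 × 200 = 1382.60.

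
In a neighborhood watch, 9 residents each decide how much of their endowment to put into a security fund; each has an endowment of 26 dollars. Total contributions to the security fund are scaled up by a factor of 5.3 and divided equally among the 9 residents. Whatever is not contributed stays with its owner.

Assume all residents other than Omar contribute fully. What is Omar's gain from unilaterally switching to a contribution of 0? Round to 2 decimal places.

Switching from a contribution of 26 to 0 lets Omar keep an extra 26 dollars, but lowers the security fund by 26, which costs Omar their own share of that drop: 5.3/9 × 26 = 15.31.
Net gain = 26 − 15.31 = 10.69. The private return per contributed unit (0.5889) is below 1, so free-riding is indeed the best response regardless of what the others do.

10.69 dollars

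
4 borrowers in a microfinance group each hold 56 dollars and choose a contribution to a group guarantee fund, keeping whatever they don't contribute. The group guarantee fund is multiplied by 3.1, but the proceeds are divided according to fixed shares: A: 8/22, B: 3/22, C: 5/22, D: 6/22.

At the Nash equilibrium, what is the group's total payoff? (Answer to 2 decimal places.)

341.60 dollars

For player j, contributing a unit is worthwhile iff 3.1 × (j's share) ≥ 1, i.e. iff j's share is at least 0.3226.
A alone (share 8/22) is above the threshold, contributing 56; the remaining 3 contribute 0. Total contributed: 56.
The group guarantee fund pays out 3.1 × 56 = 173.60 in total (split across the unequal shares, but the aggregate is all that matters for the group sum).
The 3 free-riders keep 56 each, adding 168. Group total = 168 + 173.60 = 341.60.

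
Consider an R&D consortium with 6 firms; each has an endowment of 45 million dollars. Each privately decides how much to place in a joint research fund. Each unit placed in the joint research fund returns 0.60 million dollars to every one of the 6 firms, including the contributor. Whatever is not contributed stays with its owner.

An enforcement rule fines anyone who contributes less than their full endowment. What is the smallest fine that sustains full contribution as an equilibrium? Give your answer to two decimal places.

18.00 million dollars

Given the others contribute fully, the best deviation is to contribute 0 (any partial contribution still incurs the fine and gives up units whose private return 0.60 is below 1).
Deviating from 45 to 0 saves 45 million dollars but forfeits the deviator's share of the drop in the joint research fund: 0.60 × 45 = 27.00.
So the deviation gain is 45 − 27.00 = 18.00, and the fine must be at least 18.00 million dollars to wipe it out.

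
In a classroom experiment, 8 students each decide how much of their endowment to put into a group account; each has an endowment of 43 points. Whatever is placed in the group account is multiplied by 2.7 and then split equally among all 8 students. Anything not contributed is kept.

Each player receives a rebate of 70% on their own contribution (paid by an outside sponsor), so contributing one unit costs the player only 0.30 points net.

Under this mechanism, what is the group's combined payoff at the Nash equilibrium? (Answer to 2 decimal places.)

1169.60 points

The effective private return per unit is now (2.7/8) / 0.30 = 1.1250 > 1, so every player's dominant strategy flips to full contribution.
So the Nash equilibrium is full contribution by all 8; the group earns 8 × (43 × 0.70 + 2.7 × 43) = 1169.60.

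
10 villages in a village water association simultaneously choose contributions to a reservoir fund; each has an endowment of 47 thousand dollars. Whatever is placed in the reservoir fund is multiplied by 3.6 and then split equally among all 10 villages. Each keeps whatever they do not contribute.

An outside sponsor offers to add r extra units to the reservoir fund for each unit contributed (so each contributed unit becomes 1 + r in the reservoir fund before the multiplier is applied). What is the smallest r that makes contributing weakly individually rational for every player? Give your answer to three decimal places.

With matching at rate r, one contributed unit becomes (1 + r) in the reservoir fund and returns 3.6 × (1 + r) / 10 to the contributor.
Setting this equal to 1: 1 + r = 10/3.6 = 2.7778.
So the minimum matching rate is r = 2.7778 − 1 = 1.778.

1.778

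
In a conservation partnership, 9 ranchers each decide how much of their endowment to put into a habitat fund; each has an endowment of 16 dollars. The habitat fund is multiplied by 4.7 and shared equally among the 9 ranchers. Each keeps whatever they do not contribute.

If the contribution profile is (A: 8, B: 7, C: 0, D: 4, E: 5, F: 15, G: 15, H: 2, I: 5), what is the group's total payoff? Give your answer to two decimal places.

369.70 dollars

Total contributed: 8 + 7 + 0 + 4 + 5 + 15 + 15 + 2 + 5 = 61; total kept: 9 × 16 − 61 = 83.
The habitat fund pays out 4.7 × 61 = 286.70 in aggregate.
Group total = 83 + 286.70 = 369.70.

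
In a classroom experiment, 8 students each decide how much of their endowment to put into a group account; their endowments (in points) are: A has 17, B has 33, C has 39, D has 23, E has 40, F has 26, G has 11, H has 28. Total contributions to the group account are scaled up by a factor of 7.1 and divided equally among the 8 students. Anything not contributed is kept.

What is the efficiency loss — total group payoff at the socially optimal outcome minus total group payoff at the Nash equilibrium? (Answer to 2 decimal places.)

1323.70 points

The private return per contributed unit is 7.1/8 = 0.8875 < 1 for every player regardless of endowment, so the Nash equilibrium is zero contribution and the group total is Σ E_j = 17 + 33 + 39 + 23 + 40 + 26 + 11 + 28 = 217.
Each contributed unit returns 7.100 to the group, so the social optimum is full contribution by everyone: group total = 7.100 × 217 = 1540.70.
Efficiency loss = (7.100 − 1) × 217 = 1323.70.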